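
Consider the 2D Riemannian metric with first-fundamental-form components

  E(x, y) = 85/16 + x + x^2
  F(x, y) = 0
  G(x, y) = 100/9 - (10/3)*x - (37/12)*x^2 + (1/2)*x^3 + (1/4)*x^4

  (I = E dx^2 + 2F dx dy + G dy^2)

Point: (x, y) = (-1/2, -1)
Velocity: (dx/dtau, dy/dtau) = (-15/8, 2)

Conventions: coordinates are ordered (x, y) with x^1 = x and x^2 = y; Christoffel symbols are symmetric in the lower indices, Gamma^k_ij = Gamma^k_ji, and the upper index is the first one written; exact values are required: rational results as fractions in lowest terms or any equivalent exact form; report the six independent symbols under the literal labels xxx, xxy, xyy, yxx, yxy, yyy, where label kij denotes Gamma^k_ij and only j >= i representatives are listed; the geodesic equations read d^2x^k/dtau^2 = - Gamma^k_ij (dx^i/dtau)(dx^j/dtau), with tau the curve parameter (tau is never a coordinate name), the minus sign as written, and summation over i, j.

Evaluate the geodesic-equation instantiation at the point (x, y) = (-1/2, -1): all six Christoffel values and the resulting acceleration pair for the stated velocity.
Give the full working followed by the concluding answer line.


E = 81/16, F = 0, G = 6889/576 at the point
E_x = 0, E_y = 0, F_x = 0, F_y = 0, G_x = 0, G_y = 0
EG - F^2 = 62001/1024;  g^inv = (1024/62001) * [[6889/576, 0], [0, 81/16]]
first-kind symbols [ij,l] = (1/2)(d_i g_jl + d_j g_il - d_l g_ij): [xx,x] = E_x/2 = 0, [xx,y] = F_x - E_y/2 = 0, [xy,x] = E_y/2 = 0, [xy,y] = G_x/2 = 0, [yy,x] = F_y - G_x/2 = 0, [yy,y] = G_y/2 = 0
Gamma^x_ij = (G*[ij,x] - F*[ij,y])/(EG - F^2), Gamma^y_ij = (E*[ij,y] - F*[ij,x])/(EG - F^2)
Gamma_xxx = 0, Gamma_xxy = 0, Gamma_xyy = 0, Gamma_yxx = 0, Gamma_yxy = 0, Gamma_yyy = 0
d^2x/dtau^2 = -(Gamma_xxx*(-15/8)^2 + 2*Gamma_xxy*(-15/8)*(2) + Gamma_xyy*(2)^2) = 0
d^2y/dtau^2 = -(Gamma_yxx*(-15/8)^2 + 2*Gamma_yxy*(-15/8)*(2) + Gamma_yyy*(2)^2) = 0

Answer: Gamma_xxx = 0, Gamma_xxy = 0, Gamma_xyy = 0, Gamma_yxx = 0, Gamma_yxy = 0, Gamma_yyy = 0; accelerations (d^2x/dtau^2, d^2y/dtau^2) = (0, 0)


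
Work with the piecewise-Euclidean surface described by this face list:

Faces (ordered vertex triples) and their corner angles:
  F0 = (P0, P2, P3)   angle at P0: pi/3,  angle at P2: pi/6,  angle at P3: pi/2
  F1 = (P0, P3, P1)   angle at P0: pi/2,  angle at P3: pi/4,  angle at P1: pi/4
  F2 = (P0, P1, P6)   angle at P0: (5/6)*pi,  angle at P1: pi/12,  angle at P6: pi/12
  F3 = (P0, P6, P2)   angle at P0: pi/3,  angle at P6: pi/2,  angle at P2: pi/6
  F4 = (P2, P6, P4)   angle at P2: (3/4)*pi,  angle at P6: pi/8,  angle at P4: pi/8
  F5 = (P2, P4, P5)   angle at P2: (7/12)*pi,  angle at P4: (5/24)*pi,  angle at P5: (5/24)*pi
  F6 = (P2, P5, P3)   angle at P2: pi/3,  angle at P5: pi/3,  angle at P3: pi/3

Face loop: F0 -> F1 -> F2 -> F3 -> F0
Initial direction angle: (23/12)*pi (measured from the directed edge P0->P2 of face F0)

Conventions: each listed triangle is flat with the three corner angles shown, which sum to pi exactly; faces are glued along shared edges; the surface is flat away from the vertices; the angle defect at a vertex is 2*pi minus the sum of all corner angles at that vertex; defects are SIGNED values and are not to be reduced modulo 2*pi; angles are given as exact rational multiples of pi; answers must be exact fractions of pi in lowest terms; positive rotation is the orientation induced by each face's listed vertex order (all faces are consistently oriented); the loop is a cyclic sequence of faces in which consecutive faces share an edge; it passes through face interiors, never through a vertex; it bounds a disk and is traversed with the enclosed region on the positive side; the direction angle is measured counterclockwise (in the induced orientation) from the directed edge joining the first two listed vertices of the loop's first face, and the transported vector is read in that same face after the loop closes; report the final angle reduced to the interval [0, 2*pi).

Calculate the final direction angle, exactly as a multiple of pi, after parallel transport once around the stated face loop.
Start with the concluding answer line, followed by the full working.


Answer: final direction angle = (23/12)*pi

enclosed vertex P0: corner angles sum to 2*pi, defect = 2*pi - 2*pi = 0
by Gauss-Bonnet the loop rotates the vector by the enclosed defect sum (positive orientation, mod 2*pi)
final angle = (23/12)*pi + 0 = (23/12)*pi (mod 2*pi)


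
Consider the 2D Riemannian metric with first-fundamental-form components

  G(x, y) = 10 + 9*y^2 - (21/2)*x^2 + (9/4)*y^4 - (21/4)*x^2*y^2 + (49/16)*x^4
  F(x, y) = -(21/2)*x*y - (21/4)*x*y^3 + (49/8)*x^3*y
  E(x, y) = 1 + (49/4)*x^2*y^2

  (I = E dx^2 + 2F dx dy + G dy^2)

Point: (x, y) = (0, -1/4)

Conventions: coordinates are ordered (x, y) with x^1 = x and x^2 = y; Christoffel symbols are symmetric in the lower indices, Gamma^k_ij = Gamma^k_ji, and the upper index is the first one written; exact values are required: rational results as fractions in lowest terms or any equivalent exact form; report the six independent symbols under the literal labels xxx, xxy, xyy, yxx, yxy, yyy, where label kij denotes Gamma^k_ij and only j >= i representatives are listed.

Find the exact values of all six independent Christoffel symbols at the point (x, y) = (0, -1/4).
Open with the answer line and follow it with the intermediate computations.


Answer: Gamma_xxx = 0, Gamma_xxy = 0, Gamma_xyy = 0, Gamma_yxx = 2772/10825, Gamma_yxy = 0, Gamma_yyy = -2376/10825

E = 1, F = 0, G = 10825/1024 at the point
E_x = 0, E_y = 0, F_x = 693/256, F_y = 0, G_x = 0, G_y = -297/64
EG - F^2 = 10825/1024;  g^inv = (1024/10825) * [[10825/1024, 0], [0, 1]]
first-kind symbols [ij,l] = (1/2)(d_i g_jl + d_j g_il - d_l g_ij): [xx,x] = E_x/2 = 0, [xx,y] = F_x - E_y/2 = 693/256, [xy,x] = E_y/2 = 0, [xy,y] = G_x/2 = 0, [yy,x] = F_y - G_x/2 = 0, [yy,y] = G_y/2 = -297/128
Gamma^x_ij = (G*[ij,x] - F*[ij,y])/(EG - F^2), Gamma^y_ij = (E*[ij,y] - F*[ij,x])/(EG - F^2)


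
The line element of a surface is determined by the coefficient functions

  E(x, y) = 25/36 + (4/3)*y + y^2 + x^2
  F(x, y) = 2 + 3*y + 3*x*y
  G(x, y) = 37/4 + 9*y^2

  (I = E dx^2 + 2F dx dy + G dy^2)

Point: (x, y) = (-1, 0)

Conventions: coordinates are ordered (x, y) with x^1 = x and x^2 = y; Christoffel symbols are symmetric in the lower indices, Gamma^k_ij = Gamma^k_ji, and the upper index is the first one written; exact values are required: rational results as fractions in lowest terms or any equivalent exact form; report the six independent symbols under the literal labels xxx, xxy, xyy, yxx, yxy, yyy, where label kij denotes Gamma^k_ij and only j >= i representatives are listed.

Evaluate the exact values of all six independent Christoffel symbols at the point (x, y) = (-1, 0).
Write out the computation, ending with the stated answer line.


E = 61/36, F = 2, G = 37/4 at the point
E_x = -2, E_y = 4/3, F_x = 0, F_y = 0, G_x = 0, G_y = 0
EG - F^2 = 1681/144;  g^inv = (144/1681) * [[37/4, -2], [-2, 61/36]]
first-kind symbols [ij,l] = (1/2)(d_i g_jl + d_j g_il - d_l g_ij): [xx,x] = E_x/2 = -1, [xx,y] = F_x - E_y/2 = -2/3, [xy,x] = E_y/2 = 2/3, [xy,y] = G_x/2 = 0, [yy,x] = F_y - G_x/2 = 0, [yy,y] = G_y/2 = 0
Gamma^x_ij = (G*[ij,x] - F*[ij,y])/(EG - F^2), Gamma^y_ij = (E*[ij,y] - F*[ij,x])/(EG - F^2)

Answer: Gamma_xxx = -1140/1681, Gamma_xxy = 888/1681, Gamma_xyy = 0, Gamma_yxx = 376/5043, Gamma_yxy = -192/1681, Gamma_yyy = 0


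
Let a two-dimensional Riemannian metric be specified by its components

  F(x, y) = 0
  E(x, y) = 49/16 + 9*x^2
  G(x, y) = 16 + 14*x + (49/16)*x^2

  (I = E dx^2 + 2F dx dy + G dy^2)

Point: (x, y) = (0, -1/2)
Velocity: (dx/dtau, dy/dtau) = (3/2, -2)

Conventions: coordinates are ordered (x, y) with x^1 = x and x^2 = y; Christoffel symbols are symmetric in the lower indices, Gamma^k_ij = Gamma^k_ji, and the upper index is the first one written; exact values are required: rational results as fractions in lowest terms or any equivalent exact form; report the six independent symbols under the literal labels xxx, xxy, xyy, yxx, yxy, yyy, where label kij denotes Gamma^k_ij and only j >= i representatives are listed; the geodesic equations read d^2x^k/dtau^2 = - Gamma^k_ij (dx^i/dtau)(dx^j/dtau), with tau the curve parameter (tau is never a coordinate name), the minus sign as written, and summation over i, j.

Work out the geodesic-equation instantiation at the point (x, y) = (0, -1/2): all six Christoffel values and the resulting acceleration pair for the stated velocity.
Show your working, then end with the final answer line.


E = 49/16, F = 0, G = 16 at the point
E_x = 0, E_y = 0, F_x = 0, F_y = 0, G_x = 14, G_y = 0
EG - F^2 = 49;  g^inv = (1/49) * [[16, 0], [0, 49/16]]
first-kind symbols [ij,l] = (1/2)(d_i g_jl + d_j g_il - d_l g_ij): [xx,x] = E_x/2 = 0, [xx,y] = F_x - E_y/2 = 0, [xy,x] = E_y/2 = 0, [xy,y] = G_x/2 = 7, [yy,x] = F_y - G_x/2 = -7, [yy,y] = G_y/2 = 0
Gamma^x_ij = (G*[ij,x] - F*[ij,y])/(EG - F^2), Gamma^y_ij = (E*[ij,y] - F*[ij,x])/(EG - F^2)
Gamma_xxx = 0, Gamma_xxy = 0, Gamma_xyy = -16/7, Gamma_yxx = 0, Gamma_yxy = 7/16, Gamma_yyy = 0
d^2x/dtau^2 = -(Gamma_xxx*(3/2)^2 + 2*Gamma_xxy*(3/2)*(-2) + Gamma_xyy*(-2)^2) = 64/7
d^2y/dtau^2 = -(Gamma_yxx*(3/2)^2 + 2*Gamma_yxy*(3/2)*(-2) + Gamma_yyy*(-2)^2) = 21/8

Answer: Gamma_xxx = 0, Gamma_xxy = 0, Gamma_xyy = -16/7, Gamma_yxx = 0, Gamma_yxy = 7/16, Gamma_yyy = 0; accelerations (d^2x/dtau^2, d^2y/dtau^2) = (64/7, 21/8)


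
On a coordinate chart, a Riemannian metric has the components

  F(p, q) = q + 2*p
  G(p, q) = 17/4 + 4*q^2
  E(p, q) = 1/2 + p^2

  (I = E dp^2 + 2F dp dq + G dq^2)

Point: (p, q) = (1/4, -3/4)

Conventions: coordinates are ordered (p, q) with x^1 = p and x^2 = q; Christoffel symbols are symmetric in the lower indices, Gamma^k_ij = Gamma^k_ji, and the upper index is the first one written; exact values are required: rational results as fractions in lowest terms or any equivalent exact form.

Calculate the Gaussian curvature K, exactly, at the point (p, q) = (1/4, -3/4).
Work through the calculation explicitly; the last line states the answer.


E = 9/16, F = -1/4, G = 13/2, EG - F^2 = 115/32 at the point
E_p = 1/2, E_q = 0, F_p = 2, F_q = 1, G_p = 0, G_q = -6
E_qq = 0, F_pq = 0, G_pp = 0
Brioschi: K = (det M1 - det M2) / (EG - F^2)^2 with the standard first/second-derivative matrices M1, M2.
M1 = [[-E_qq/2 + F_pq - G_pp/2, E_p/2, F_p - E_q/2], [F_q - G_p/2, E, F], [G_q/2, F, G]] = [[0, 1/4, 2], [1, 9/16, -1/4], [-3, -1/4, 13/2]]; det M1 = 23/16
M2 = [[0, E_q/2, G_p/2], [E_q/2, E, F], [G_p/2, F, G]] = [[0, 0, 0], [0, 9/16, -1/4], [0, -1/4, 13/2]]; det M2 = 0
det M1 - det M2 = 23/16; K = 23/16 / (115/32)^2 = 64/575

Answer: K = 64/575


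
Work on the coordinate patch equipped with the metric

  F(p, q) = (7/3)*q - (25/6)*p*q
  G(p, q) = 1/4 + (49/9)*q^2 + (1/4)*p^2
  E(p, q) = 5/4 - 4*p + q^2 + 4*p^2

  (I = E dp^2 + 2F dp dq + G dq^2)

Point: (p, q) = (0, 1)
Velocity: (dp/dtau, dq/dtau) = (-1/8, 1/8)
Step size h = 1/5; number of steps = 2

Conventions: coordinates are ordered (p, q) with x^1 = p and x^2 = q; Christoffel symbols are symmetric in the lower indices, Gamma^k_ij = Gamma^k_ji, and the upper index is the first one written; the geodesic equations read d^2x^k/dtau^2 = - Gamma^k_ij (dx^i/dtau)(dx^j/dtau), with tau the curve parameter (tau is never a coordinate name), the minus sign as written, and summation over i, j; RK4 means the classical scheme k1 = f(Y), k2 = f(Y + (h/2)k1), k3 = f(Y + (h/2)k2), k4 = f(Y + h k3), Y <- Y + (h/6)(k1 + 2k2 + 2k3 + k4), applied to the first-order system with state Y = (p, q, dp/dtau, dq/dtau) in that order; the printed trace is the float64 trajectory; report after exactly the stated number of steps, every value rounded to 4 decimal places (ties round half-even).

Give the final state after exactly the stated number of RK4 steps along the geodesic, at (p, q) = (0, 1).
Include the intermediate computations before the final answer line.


f(Y) = (dp/dtau, dq/dtau, -Gamma^p_ij Y'^i Y'^j, -Gamma^q_ij Y'^i Y'^j) with the Gammas evaluated at the stage position; h = 0.200000; intermediate values shown to 6 dp
step 0: p = 0.0000, q = 1.0000, dp/dtau = -0.1250, dq/dtau = 0.1250
step 1:
  k1: at (p, q) = (0.000000, 1.000000), (dp/dtau, dq/dtau) = (-0.125000, 0.125000); Gamma_ppp = 0.090481, Gamma_ppq = 0.772856, Gamma_pqq = 0.079171, Gamma_qpp = -0.944392, Gamma_qpq = -0.316682, Gamma_qqq = 0.923657; k1 = (-0.125000, 0.125000, 0.021501, -0.009572)
  k2: at (p, q) = (-0.012500, 1.012500), (dp/dtau, dq/dtau) = (-0.122850, 0.124043); Gamma_ppp = 0.088007, Gamma_ppq = 0.764866, Gamma_pqq = 0.079525, Gamma_qpp = -0.933526, Gamma_qpq = -0.317324, Gamma_qqq = 0.912369; k2 = (-0.122850, 0.124043, 0.020759, -0.009621)
  k3: at (p, q) = (-0.012285, 1.012404), (dp/dtau, dq/dtau) = (-0.122924, 0.124038); Gamma_ppp = 0.088050, Gamma_ppq = 0.764959, Gamma_pqq = 0.079488, Gamma_qpp = -0.933611, Gamma_qpq = -0.317262, Gamma_qqq = 0.912476; k3 = (-0.122924, 0.124038, 0.020774, -0.009606)
  k4: at (p, q) = (-0.024585, 1.024808), (dp/dtau, dq/dtau) = (-0.120845, 0.123079); Gamma_ppp = 0.085686, Gamma_ppq = 0.757133, Gamma_pqq = 0.079769, Gamma_qpp = -0.923033, Gamma_qpq = -0.317707, Gamma_qqq = 0.901529; k4 = (-0.120845, 0.123079, 0.020063, -0.009628)
  Y <- Y + (h/6)(k1 + 2k2 + 2k3 + k4): p = -0.0246, q = 1.0248, dp/dtau = -0.1208, dq/dtau = 0.1231
step 2:
  k1: at (p, q) = (-0.024580, 1.024808), (dp/dtau, dq/dtau) = (-0.120846, 0.123078); Gamma_ppp = 0.085687, Gamma_ppq = 0.757134, Gamma_pqq = 0.079768, Gamma_qpp = -0.923033, Gamma_qpq = -0.317704, Gamma_qqq = 0.901529; k1 = (-0.120846, 0.123078, 0.020063, -0.009628)
  k2: at (p, q) = (-0.036664, 1.037116), (dp/dtau, dq/dtau) = (-0.118839, 0.122115); Gamma_ppp = 0.083432, Gamma_ppq = 0.749476, Gamma_pqq = 0.079978, Gamma_qpp = -0.912735, Gamma_qpq = -0.317959, Gamma_qqq = 0.890914; k2 = (-0.118839, 0.122115, 0.019382, -0.009624)
  k3: at (p, q) = (-0.036464, 1.037020), (dp/dtau, dq/dtau) = (-0.118907, 0.122116); Gamma_ppp = 0.083470, Gamma_ppq = 0.749564, Gamma_pqq = 0.079947, Gamma_qpp = -0.912817, Gamma_qpq = -0.317909, Gamma_qqq = 0.891015; k3 = (-0.118907, 0.122116, 0.019396, -0.009613)
  k4: at (p, q) = (-0.048361, 1.049231), (dp/dtau, dq/dtau) = (-0.116967, 0.121156); Gamma_ppp = 0.081310, Gamma_ppq = 0.742067, Gamma_pqq = 0.080101, Gamma_qpp = -0.902789, Gamma_qpq = -0.318005, Gamma_qqq = 0.880714; k4 = (-0.116967, 0.121156, 0.018744, -0.009589)
  Y <- Y + (h/6)(k1 + 2k2 + 2k3 + k4): p = -0.0484, q = 1.0492, dp/dtau = -0.1170, dq/dtau = 0.1212

Answer: p = -0.0484, q = 1.0492, dp/dtau = -0.1170, dq/dtau = 0.1212


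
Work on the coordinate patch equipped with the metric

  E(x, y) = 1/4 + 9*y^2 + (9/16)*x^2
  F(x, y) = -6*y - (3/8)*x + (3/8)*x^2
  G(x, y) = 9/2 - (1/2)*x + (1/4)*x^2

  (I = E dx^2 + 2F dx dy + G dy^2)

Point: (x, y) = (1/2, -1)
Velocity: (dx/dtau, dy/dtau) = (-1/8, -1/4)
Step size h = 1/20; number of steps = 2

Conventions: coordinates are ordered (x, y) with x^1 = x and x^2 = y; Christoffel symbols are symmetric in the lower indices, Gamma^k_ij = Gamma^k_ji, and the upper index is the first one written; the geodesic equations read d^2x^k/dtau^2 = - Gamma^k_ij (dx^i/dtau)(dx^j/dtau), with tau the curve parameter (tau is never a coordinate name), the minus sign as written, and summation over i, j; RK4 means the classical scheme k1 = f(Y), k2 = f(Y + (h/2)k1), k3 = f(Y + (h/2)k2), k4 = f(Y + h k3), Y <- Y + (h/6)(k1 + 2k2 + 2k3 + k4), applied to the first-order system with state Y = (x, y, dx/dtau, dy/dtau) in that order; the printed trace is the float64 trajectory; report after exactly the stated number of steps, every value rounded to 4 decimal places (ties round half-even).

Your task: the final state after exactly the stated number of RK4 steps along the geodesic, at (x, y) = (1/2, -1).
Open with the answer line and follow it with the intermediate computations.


Answer: x = 0.4917, y = -1.0309, dx/dtau = -0.0417, dy/dtau = -0.3672

f(Y) = (dx/dtau, dy/dtau, -Gamma^x_ij Y'^i Y'^j, -Gamma^y_ij Y'^i Y'^j) with the Gammas evaluated at the stage position; h = 0.050000; intermediate values shown to 6 dp
step 0: x = 0.5000, y = -1.0000, dx/dtau = -0.1250, dy/dtau = -0.2500
step 1:
  k1: at (x, y) = (0.500000, -1.000000), (dx/dtau, dy/dtau) = (-0.125000, -0.250000); Gamma_xxx = -9.253653, Gamma_xxy = -6.782881, Gamma_xyy = -4.513570, Gamma_yxx = 14.760438, Gamma_yxy = 9.260612, Gamma_yyy = 6.181628; k1 = (-0.125000, -0.250000, 0.850617, -1.195772)
  k2: at (x, y) = (0.496875, -1.006250), (dx/dtau, dy/dtau) = (-0.103735, -0.279894); Gamma_xxx = -9.302336, Gamma_xxy = -6.774834, Gamma_xyy = -4.480154, Gamma_yxx = 14.917799, Gamma_yxy = 9.306636, Gamma_yyy = 6.173703; k2 = (-0.103735, -0.279894, 0.844491, -1.184612)
  k3: at (x, y) = (0.497407, -1.006997), (dx/dtau, dy/dtau) = (-0.103888, -0.279615); Gamma_xxx = -9.308379, Gamma_xxy = -6.773673, Gamma_xyy = -4.476074, Gamma_yxx = 14.937916, Gamma_yxy = 9.312396, Gamma_yyy = 6.172924; k3 = (-0.103888, -0.279615, 0.843954, -1.184872)
  k4: at (x, y) = (0.494806, -1.013981), (dx/dtau, dy/dtau) = (-0.082802, -0.309244); Gamma_xxx = -9.362267, Gamma_xxy = -6.764123, Gamma_xyy = -4.438933, Gamma_yxx = 15.115022, Gamma_yxy = 9.363375, Gamma_yyy = 6.163896; k4 = (-0.082802, -0.309244, 0.835097, -1.172614)
  Y <- Y + (h/6)(k1 + 2k2 + 2k3 + k4): x = 0.4948, y = -1.0140, dx/dtau = -0.0828, dy/dtau = -0.3092
step 2:
  k1: at (x, y) = (0.494808, -1.013986), (dx/dtau, dy/dtau) = (-0.082812, -0.309228); Gamma_xxx = -9.362304, Gamma_xxy = -6.764116, Gamma_xyy = -4.438907, Gamma_yxx = 15.115149, Gamma_yxy = 9.363411, Gamma_yyy = 6.163891; k1 = (-0.082812, -0.309228, 0.835088, -1.172610)
  k2: at (x, y) = (0.492738, -1.021716), (dx/dtau, dy/dtau) = (-0.061934, -0.338543); Gamma_xxx = -9.421444, Gamma_xxy = -6.753040, Gamma_xyy = -4.398073, Gamma_yxx = 15.312505, Gamma_yxy = 9.419394, Gamma_yyy = 6.153741; k2 = (-0.061934, -0.338543, 0.823398, -1.159028)
  k3: at (x, y) = (0.493260, -1.022449), (dx/dtau, dy/dtau) = (-0.062227, -0.338204); Gamma_xxx = -9.427307, Gamma_xxy = -6.751892, Gamma_xyy = -4.394185, Gamma_yxx = 15.332400, Gamma_yxy = 9.424984, Gamma_yyy = 6.152966; k3 = (-0.062227, -0.338204, 0.823310, -1.159859)
  k4: at (x, y) = (0.491697, -1.030896), (dx/dtau, dy/dtau) = (-0.041646, -0.367221); Gamma_xxx = -9.491325, Gamma_xxy = -6.739334, Gamma_xyy = -4.350054, Gamma_yxx = 15.549477, Gamma_yxy = 9.485620, Gamma_yyy = 6.141716; k4 = (-0.041646, -0.367221, 0.809206, -1.145320)
  Y <- Y + (h/6)(k1 + 2k2 + 2k3 + k4): x = 0.4917, y = -1.0309, dx/dtau = -0.0417, dy/dtau = -0.3672


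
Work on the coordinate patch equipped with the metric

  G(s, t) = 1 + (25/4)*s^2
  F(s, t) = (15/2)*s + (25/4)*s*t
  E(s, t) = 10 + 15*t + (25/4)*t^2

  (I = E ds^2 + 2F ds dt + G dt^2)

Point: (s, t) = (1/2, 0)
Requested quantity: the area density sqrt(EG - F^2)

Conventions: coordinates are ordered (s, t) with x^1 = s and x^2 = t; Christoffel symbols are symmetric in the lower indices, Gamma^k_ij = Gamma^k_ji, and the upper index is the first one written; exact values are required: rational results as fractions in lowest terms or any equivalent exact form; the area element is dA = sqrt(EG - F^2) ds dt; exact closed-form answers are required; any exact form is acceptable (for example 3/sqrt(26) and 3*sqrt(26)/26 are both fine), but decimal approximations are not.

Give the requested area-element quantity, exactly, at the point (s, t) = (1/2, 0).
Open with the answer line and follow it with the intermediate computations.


Answer: sqrt(EG - F^2) = sqrt(185)/4

E = 10, F = 15/4, G = 41/16; EG - F^2 = 185/16


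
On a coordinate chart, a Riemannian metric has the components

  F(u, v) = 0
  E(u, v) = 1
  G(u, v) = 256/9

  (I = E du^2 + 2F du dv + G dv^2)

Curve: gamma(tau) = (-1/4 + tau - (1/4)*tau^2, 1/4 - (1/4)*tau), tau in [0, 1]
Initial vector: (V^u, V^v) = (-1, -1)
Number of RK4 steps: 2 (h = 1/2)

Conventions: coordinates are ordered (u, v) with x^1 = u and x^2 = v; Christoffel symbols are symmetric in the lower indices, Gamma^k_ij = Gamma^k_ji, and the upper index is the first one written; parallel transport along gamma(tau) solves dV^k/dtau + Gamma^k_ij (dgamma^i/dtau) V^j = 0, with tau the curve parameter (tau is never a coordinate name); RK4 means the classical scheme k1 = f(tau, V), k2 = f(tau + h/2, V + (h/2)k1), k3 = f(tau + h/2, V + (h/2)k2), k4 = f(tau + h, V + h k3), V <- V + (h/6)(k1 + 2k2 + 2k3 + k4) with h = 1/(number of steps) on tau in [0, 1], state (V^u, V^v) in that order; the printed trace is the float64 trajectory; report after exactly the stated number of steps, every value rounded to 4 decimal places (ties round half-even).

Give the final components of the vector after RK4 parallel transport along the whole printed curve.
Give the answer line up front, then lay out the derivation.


Answer: V^u = -1.0000, V^v = -1.0000

gamma'(tau) = (1 - (1/2)*tau, -1/4); f(tau, V)^k = -Gamma^k_ij(gamma(tau)) gamma'^i(tau) V^j; h = 1/2; intermediate values shown to 6 dp
curve data and Christoffel symbols at the stage parameters:
  tau = 0.000000: gamma = (-0.250000, 0.250000), gamma' = (1.000000, -0.250000); Gamma_uuu = 0.000000, Gamma_uuv = 0.000000, Gamma_uvv = 0.000000, Gamma_vuu = 0.000000, Gamma_vuv = 0.000000, Gamma_vvv = 0.000000
  tau = 0.250000: gamma = (-0.015625, 0.187500), gamma' = (0.875000, -0.250000); Gamma_uuu = 0.000000, Gamma_uuv = 0.000000, Gamma_uvv = 0.000000, Gamma_vuu = 0.000000, Gamma_vuv = 0.000000, Gamma_vvv = 0.000000
  tau = 0.500000: gamma = (0.187500, 0.125000), gamma' = (0.750000, -0.250000); Gamma_uuu = 0.000000, Gamma_uuv = 0.000000, Gamma_uvv = 0.000000, Gamma_vuu = 0.000000, Gamma_vuv = 0.000000, Gamma_vvv = 0.000000
  tau = 0.750000: gamma = (0.359375, 0.062500), gamma' = (0.625000, -0.250000); Gamma_uuu = 0.000000, Gamma_uuv = 0.000000, Gamma_uvv = 0.000000, Gamma_vuu = 0.000000, Gamma_vuv = 0.000000, Gamma_vvv = 0.000000
  tau = 1.000000: gamma = (0.500000, 0.000000), gamma' = (0.500000, -0.250000); Gamma_uuu = 0.000000, Gamma_uuv = 0.000000, Gamma_uvv = 0.000000, Gamma_vuu = 0.000000, Gamma_vuv = 0.000000, Gamma_vvv = 0.000000
step 0: V^u = -1.0000, V^v = -1.0000
step 1: k1 = (0.000000, 0.000000), k2 = (0.000000, 0.000000), k3 = (0.000000, 0.000000), k4 = (0.000000, 0.000000); V <- V + (h/6)(k1 + 2k2 + 2k3 + k4): V^u = -1.0000, V^v = -1.0000
step 2: k1 = (0.000000, 0.000000), k2 = (0.000000, 0.000000), k3 = (0.000000, 0.000000), k4 = (0.000000, 0.000000); V <- V + (h/6)(k1 + 2k2 + 2k3 + k4): V^u = -1.0000, V^v = -1.0000


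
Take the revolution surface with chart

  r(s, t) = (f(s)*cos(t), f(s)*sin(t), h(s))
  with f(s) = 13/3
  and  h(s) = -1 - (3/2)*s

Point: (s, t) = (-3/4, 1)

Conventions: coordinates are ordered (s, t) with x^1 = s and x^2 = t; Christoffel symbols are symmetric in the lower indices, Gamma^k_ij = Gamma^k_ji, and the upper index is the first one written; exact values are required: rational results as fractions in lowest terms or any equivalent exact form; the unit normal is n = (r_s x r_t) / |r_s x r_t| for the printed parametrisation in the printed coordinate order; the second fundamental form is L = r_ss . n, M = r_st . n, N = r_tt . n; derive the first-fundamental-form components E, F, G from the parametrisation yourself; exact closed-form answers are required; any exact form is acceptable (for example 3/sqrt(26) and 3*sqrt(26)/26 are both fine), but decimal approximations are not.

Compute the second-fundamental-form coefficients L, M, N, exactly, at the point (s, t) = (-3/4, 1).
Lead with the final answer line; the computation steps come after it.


Answer: L = 0, M = 0, N = -13/3

f = 13/3, f' = 0, f'' = 0, h' = -3/2, h'' = 0
E = 9/4, F = 0, G = 169/9; answer radicand W^2 = 9/4
unnormalised second-form numerators: l = 0, m = 0, n = -13/2; L = l/sqrt(9/4), and similarly M = m/sqrt(W^2), N = n/sqrt(W^2)


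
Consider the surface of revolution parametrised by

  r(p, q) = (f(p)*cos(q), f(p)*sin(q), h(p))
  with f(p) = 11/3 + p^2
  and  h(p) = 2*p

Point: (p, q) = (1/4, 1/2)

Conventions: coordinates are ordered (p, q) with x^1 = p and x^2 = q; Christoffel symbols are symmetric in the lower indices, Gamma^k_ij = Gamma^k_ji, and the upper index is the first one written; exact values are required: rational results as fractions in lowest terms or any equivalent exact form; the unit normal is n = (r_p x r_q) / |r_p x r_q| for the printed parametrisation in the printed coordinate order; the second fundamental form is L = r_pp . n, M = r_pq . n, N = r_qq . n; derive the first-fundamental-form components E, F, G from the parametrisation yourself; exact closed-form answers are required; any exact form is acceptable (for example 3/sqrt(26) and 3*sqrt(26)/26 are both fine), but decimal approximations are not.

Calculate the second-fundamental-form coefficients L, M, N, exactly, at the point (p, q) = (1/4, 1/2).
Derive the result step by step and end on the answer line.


f = 179/48, f' = 1/2, f'' = 2, h' = 2, h'' = 0
E = 17/4, F = 0, G = 32041/2304; answer radicand W^2 = 17/4
unnormalised second-form numerators: l = -4, m = 0, n = 179/24; L = l/sqrt(17/4), and similarly M = m/sqrt(W^2), N = n/sqrt(W^2)

Answer: L = -8*sqrt(17)/17, M = 0, N = 179*sqrt(17)/204


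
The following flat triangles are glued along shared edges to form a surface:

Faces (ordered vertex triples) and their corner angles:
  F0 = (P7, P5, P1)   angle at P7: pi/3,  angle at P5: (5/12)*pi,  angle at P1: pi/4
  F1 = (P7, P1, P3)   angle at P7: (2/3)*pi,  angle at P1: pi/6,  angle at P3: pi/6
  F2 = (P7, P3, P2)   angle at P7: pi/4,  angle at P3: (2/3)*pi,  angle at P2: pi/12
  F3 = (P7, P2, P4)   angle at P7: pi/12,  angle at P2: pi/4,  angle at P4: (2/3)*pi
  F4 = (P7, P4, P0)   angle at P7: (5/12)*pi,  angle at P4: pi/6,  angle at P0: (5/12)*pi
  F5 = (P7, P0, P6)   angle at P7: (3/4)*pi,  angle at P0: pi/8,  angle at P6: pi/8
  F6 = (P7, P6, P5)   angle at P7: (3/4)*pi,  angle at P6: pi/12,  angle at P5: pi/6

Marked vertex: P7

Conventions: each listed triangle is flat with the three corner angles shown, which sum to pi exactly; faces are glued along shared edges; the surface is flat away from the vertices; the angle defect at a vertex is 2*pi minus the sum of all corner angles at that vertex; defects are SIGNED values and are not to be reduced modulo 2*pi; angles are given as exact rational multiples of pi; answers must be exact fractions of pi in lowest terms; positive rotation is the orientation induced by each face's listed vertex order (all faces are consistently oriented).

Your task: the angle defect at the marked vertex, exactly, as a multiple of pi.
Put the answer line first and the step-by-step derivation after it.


Answer: defect(P7) = (-5/4)*pi

Sum of corner angles at P7: (13/4)*pi
defect = 2*pi - (13/4)*pi


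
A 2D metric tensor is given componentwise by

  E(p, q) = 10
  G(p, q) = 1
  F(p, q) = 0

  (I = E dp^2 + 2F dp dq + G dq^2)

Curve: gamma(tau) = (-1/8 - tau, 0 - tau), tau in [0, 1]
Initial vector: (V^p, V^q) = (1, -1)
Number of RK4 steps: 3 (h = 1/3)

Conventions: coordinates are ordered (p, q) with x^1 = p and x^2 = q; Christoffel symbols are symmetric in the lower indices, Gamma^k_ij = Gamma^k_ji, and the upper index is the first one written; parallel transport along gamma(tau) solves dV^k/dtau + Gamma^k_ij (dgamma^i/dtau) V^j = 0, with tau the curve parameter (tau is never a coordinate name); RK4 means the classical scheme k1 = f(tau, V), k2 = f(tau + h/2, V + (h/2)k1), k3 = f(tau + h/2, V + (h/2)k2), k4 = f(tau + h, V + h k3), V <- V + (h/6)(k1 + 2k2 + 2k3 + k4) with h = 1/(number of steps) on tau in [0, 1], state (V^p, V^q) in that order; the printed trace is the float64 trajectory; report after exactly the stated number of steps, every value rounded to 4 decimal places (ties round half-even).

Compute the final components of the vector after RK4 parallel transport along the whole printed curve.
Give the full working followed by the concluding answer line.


gamma'(tau) = (-1, -1); f(tau, V)^k = -Gamma^k_ij(gamma(tau)) gamma'^i(tau) V^j; h = 1/3; intermediate values shown to 6 dp
curve data and Christoffel symbols at the stage parameters:
  tau = 0.000000: gamma = (-0.125000, 0.000000), gamma' = (-1.000000, -1.000000); Gamma_ppp = 0.000000, Gamma_ppq = 0.000000, Gamma_pqq = 0.000000, Gamma_qpp = 0.000000, Gamma_qpq = 0.000000, Gamma_qqq = 0.000000
  tau = 0.166667: gamma = (-0.291667, -0.166667), gamma' = (-1.000000, -1.000000); Gamma_ppp = 0.000000, Gamma_ppq = 0.000000, Gamma_pqq = 0.000000, Gamma_qpp = 0.000000, Gamma_qpq = 0.000000, Gamma_qqq = 0.000000
  tau = 0.333333: gamma = (-0.458333, -0.333333), gamma' = (-1.000000, -1.000000); Gamma_ppp = 0.000000, Gamma_ppq = 0.000000, Gamma_pqq = 0.000000, Gamma_qpp = 0.000000, Gamma_qpq = 0.000000, Gamma_qqq = 0.000000
  tau = 0.500000: gamma = (-0.625000, -0.500000), gamma' = (-1.000000, -1.000000); Gamma_ppp = 0.000000, Gamma_ppq = 0.000000, Gamma_pqq = 0.000000, Gamma_qpp = 0.000000, Gamma_qpq = 0.000000, Gamma_qqq = 0.000000
  tau = 0.666667: gamma = (-0.791667, -0.666667), gamma' = (-1.000000, -1.000000); Gamma_ppp = 0.000000, Gamma_ppq = 0.000000, Gamma_pqq = 0.000000, Gamma_qpp = 0.000000, Gamma_qpq = 0.000000, Gamma_qqq = 0.000000
  tau = 0.833333: gamma = (-0.958333, -0.833333), gamma' = (-1.000000, -1.000000); Gamma_ppp = 0.000000, Gamma_ppq = 0.000000, Gamma_pqq = 0.000000, Gamma_qpp = 0.000000, Gamma_qpq = 0.000000, Gamma_qqq = 0.000000
  tau = 1.000000: gamma = (-1.125000, -1.000000), gamma' = (-1.000000, -1.000000); Gamma_ppp = 0.000000, Gamma_ppq = 0.000000, Gamma_pqq = 0.000000, Gamma_qpp = 0.000000, Gamma_qpq = 0.000000, Gamma_qqq = 0.000000
step 0: V^p = 1.0000, V^q = -1.0000
step 1: k1 = (0.000000, 0.000000), k2 = (0.000000, 0.000000), k3 = (0.000000, 0.000000), k4 = (0.000000, 0.000000); V <- V + (h/6)(k1 + 2k2 + 2k3 + k4): V^p = 1.0000, V^q = -1.0000
step 2: k1 = (0.000000, 0.000000), k2 = (0.000000, 0.000000), k3 = (0.000000, 0.000000), k4 = (0.000000, 0.000000); V <- V + (h/6)(k1 + 2k2 + 2k3 + k4): V^p = 1.0000, V^q = -1.0000
step 3: k1 = (0.000000, 0.000000), k2 = (0.000000, 0.000000), k3 = (0.000000, 0.000000), k4 = (0.000000, 0.000000); V <- V + (h/6)(k1 + 2k2 + 2k3 + k4): V^p = 1.0000, V^q = -1.0000

Answer: V^p = 1.0000, V^q = -1.0000


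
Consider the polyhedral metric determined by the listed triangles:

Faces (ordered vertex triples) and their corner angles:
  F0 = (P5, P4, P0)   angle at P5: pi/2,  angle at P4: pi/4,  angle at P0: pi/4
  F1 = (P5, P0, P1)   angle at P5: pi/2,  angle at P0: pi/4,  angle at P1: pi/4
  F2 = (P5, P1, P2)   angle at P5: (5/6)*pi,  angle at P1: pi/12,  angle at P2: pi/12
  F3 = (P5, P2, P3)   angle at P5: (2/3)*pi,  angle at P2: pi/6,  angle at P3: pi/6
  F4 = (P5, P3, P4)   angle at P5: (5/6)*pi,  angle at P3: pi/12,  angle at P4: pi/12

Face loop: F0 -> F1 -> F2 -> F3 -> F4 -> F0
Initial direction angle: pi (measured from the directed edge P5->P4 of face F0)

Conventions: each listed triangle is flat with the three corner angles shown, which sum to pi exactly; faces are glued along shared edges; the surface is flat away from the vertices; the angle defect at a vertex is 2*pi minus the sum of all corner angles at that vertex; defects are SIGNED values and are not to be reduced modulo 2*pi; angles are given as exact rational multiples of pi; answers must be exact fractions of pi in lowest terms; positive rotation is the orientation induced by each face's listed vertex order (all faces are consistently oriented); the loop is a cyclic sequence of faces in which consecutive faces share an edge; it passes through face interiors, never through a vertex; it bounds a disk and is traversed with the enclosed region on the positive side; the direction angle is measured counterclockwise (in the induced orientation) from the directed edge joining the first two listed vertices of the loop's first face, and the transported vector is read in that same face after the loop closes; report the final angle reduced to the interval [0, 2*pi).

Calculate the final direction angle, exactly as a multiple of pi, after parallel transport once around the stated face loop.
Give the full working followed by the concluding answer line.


enclosed vertex P5: corner angles sum to (10/3)*pi, defect = 2*pi - (10/3)*pi = (-4/3)*pi
by Gauss-Bonnet the loop rotates the vector by the enclosed defect sum (positive orientation, mod 2*pi)
final angle = pi - (4/3)*pi = (5/3)*pi (mod 2*pi)

Answer: final direction angle = (5/3)*pi


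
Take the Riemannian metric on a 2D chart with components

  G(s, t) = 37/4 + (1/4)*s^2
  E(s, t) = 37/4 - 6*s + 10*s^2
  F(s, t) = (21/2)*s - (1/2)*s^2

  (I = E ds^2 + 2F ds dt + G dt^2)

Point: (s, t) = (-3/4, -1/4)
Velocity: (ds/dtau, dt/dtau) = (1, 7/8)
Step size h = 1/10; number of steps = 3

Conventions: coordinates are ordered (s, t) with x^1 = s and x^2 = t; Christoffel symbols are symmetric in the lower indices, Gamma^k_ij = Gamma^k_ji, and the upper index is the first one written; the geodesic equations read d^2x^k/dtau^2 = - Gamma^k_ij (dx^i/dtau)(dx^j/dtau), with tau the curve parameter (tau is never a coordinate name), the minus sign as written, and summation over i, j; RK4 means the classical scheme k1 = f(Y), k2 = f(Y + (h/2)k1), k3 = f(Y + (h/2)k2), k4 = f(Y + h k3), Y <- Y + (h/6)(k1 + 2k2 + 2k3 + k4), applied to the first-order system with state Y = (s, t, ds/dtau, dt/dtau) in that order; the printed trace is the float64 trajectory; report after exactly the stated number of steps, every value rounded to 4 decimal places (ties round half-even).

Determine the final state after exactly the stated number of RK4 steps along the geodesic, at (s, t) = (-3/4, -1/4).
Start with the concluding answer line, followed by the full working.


Answer: s = -0.4454, t = -0.0375, ds/dtau = 1.0359, dt/dtau = 0.5385

f(Y) = (ds/dtau, dt/dtau, -Gamma^s_ij Y'^i Y'^j, -Gamma^t_ij Y'^i Y'^j) with the Gammas evaluated at the stage position; h = 0.100000; intermediate values shown to 6 dp
step 0: s = -0.7500, t = -0.2500, ds/dtau = 1.0000, dt/dtau = 0.8750
step 1:
  k1: at (s, t) = (-0.750000, -0.250000), (ds/dtau, dt/dtau) = (1.000000, 0.875000); Gamma_sss = -0.059295, Gamma_sst = -0.013250, Gamma_stt = 0.015255, Gamma_tss = 1.146503, Gamma_tst = -0.031475, Gamma_ttt = 0.013250; k1 = (1.000000, 0.875000, 0.070803, -1.101566)
  k2: at (s, t) = (-0.700000, -0.206250), (ds/dtau, dt/dtau) = (1.003540, 0.819922); Gamma_sss = -0.075773, Gamma_sst = -0.011628, Gamma_stt = 0.014350, Gamma_tss = 1.133582, Gamma_tst = -0.028095, Gamma_ttt = 0.011628; k2 = (1.003540, 0.819922, 0.085800, -1.103206)
  k3: at (s, t) = (-0.699823, -0.209004), (ds/dtau, dt/dtau) = (1.004290, 0.819840); Gamma_sss = -0.075832, Gamma_sst = -0.011623, Gamma_stt = 0.014346, Gamma_tss = 1.133540, Gamma_tst = -0.028083, Gamma_ttt = 0.011623; k3 = (1.004290, 0.819840, 0.085980, -1.104854)
  k4: at (s, t) = (-0.649571, -0.168016), (ds/dtau, dt/dtau) = (1.008598, 0.764515); Gamma_sss = -0.092354, Gamma_sst = -0.010102, Gamma_stt = 0.013441, Gamma_tss = 1.122356, Gamma_tst = -0.024951, Gamma_ttt = 0.010102; k4 = (1.008598, 0.764515, 0.101672, -1.109165)
  Y <- Y + (h/6)(k1 + 2k2 + 2k3 + k4): s = -0.6496, t = -0.1680, ds/dtau = 1.0086, dt/dtau = 0.7646
step 2:
  k1: at (s, t) = (-0.649596, -0.168016), (ds/dtau, dt/dtau) = (1.008601, 0.764552); Gamma_sss = -0.092346, Gamma_sst = -0.010103, Gamma_stt = 0.013441, Gamma_tss = 1.122361, Gamma_tst = -0.024952, Gamma_ttt = 0.010103; k1 = (1.008601, 0.764552, 0.101665, -1.109173)
  k2: at (s, t) = (-0.599166, -0.129788), (ds/dtau, dt/dtau) = (1.013684, 0.709094); Gamma_sss = -0.108933, Gamma_sst = -0.008683, Gamma_stt = 0.012533, Gamma_tss = 1.112909, Gamma_tst = -0.022054, Gamma_ttt = 0.008683; k2 = (1.013684, 0.709094, 0.118116, -1.116236)
  k3: at (s, t) = (-0.598912, -0.132561), (ds/dtau, dt/dtau) = (1.014506, 0.708741); Gamma_sss = -0.109017, Gamma_sst = -0.008676, Gamma_stt = 0.012528, Gamma_tss = 1.112865, Gamma_tst = -0.022040, Gamma_ttt = 0.008676; k3 = (1.014506, 0.708741, 0.118386, -1.118051)
  k4: at (s, t) = (-0.548145, -0.097142), (ds/dtau, dt/dtau) = (1.020439, 0.652747); Gamma_sss = -0.125768, Gamma_sst = -0.007353, Gamma_stt = 0.011610, Gamma_tss = 1.105122, Gamma_tst = -0.019352, Gamma_ttt = 0.007353; k4 = (1.020439, 0.652747, 0.135810, -1.128112)
  Y <- Y + (h/6)(k1 + 2k2 + 2k3 + k4): s = -0.5482, t = -0.0971, ds/dtau = 1.0204, dt/dtau = 0.6528
step 3:
  k1: at (s, t) = (-0.548172, -0.097133), (ds/dtau, dt/dtau) = (1.020442, 0.652788); Gamma_sss = -0.125759, Gamma_sst = -0.007353, Gamma_stt = 0.011610, Gamma_tss = 1.105126, Gamma_tst = -0.019353, Gamma_ttt = 0.007353; k1 = (1.020442, 0.652788, 0.135802, -1.128119)
  k2: at (s, t) = (-0.497150, -0.064494), (ds/dtau, dt/dtau) = (1.027232, 0.596382); Gamma_sss = -0.142695, Gamma_sst = -0.006129, Gamma_stt = 0.010679, Gamma_tss = 1.099105, Gamma_tst = -0.016864, Gamma_ttt = 0.006129; k2 = (1.027232, 0.596382, 0.154284, -1.141299)
  k3: at (s, t) = (-0.496810, -0.067314), (ds/dtau, dt/dtau) = (1.028156, 0.595723); Gamma_sss = -0.142809, Gamma_sst = -0.006121, Gamma_stt = 0.010673, Gamma_tss = 1.099071, Gamma_tst = -0.016848, Gamma_ttt = 0.006121; k3 = (1.028156, 0.595723, 0.154674, -1.143366)
  k4: at (s, t) = (-0.445356, -0.037561), (ds/dtau, dt/dtau) = (1.035909, 0.538452); Gamma_sss = -0.160043, Gamma_sst = -0.004992, Gamma_stt = 0.009721, Gamma_tss = 1.094789, Gamma_tst = -0.014536, Gamma_ttt = 0.004992; k4 = (1.035909, 0.538452, 0.174494, -1.160058)
  Y <- Y + (h/6)(k1 + 2k2 + 2k3 + k4): s = -0.4454, t = -0.0375, ds/dtau = 1.0359, dt/dtau = 0.5385


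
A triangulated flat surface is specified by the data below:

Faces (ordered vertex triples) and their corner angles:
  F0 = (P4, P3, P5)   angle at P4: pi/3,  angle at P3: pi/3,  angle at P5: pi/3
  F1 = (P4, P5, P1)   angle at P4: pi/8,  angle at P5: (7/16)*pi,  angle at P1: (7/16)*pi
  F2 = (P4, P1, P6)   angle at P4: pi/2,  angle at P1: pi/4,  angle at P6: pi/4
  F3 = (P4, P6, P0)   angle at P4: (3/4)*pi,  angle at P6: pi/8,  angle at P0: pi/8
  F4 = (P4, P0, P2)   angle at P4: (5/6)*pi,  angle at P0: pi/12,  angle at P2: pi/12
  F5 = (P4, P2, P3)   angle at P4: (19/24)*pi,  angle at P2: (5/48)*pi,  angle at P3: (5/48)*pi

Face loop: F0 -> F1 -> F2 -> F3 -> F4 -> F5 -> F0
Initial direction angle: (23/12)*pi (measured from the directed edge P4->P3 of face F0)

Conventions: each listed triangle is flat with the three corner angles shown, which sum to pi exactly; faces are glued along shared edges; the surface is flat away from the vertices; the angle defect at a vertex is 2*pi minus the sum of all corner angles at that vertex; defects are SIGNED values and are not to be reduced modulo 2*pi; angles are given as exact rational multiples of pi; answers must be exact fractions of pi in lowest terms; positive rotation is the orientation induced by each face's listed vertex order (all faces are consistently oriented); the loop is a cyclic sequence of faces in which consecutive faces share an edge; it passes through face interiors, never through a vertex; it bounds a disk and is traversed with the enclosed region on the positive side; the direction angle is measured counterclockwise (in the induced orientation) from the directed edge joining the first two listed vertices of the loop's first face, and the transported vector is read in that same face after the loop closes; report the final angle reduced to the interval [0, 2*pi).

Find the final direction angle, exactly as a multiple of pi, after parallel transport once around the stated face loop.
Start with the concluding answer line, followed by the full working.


Answer: final direction angle = (7/12)*pi

enclosed vertex P4: corner angles sum to (10/3)*pi, defect = 2*pi - (10/3)*pi = (-4/3)*pi
holonomy = initial angle + sum of enclosed defects (mod 2*pi), positive in the induced orientation
final angle = (23/12)*pi - (4/3)*pi = (7/12)*pi (mod 2*pi)


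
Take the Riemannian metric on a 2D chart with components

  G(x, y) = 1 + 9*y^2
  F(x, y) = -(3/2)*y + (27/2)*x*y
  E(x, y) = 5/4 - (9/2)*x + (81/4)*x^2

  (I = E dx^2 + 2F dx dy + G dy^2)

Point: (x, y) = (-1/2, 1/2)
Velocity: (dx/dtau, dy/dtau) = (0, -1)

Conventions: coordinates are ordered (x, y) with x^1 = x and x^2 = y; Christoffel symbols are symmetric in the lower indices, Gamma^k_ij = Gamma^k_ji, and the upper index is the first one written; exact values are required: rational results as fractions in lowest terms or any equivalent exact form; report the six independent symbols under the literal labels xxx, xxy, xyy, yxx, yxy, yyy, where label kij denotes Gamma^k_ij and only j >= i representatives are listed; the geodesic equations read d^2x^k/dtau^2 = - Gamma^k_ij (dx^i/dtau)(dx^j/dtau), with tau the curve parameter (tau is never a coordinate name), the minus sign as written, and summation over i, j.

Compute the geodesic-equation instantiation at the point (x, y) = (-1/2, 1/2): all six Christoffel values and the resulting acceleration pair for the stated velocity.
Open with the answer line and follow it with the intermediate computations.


Answer: Gamma_xxx = -198/173, Gamma_xxy = 0, Gamma_xyy = -132/173, Gamma_yxx = 108/173, Gamma_yxy = 0, Gamma_yyy = 72/173; accelerations (d^2x/dtau^2, d^2y/dtau^2) = (132/173, -72/173)

E = 137/16, F = -33/8, G = 13/4 at the point
E_x = -99/4, E_y = 0, F_x = 27/4, F_y = -33/4, G_x = 0, G_y = 9
EG - F^2 = 173/16;  g^inv = (16/173) * [[13/4, 33/8], [33/8, 137/16]]
first-kind symbols [ij,l] = (1/2)(d_i g_jl + d_j g_il - d_l g_ij): [xx,x] = E_x/2 = -99/8, [xx,y] = F_x - E_y/2 = 27/4, [xy,x] = E_y/2 = 0, [xy,y] = G_x/2 = 0, [yy,x] = F_y - G_x/2 = -33/4, [yy,y] = G_y/2 = 9/2
Gamma^x_ij = (G*[ij,x] - F*[ij,y])/(EG - F^2), Gamma^y_ij = (E*[ij,y] - F*[ij,x])/(EG - F^2)
Gamma_xxx = -198/173, Gamma_xxy = 0, Gamma_xyy = -132/173, Gamma_yxx = 108/173, Gamma_yxy = 0, Gamma_yyy = 72/173
d^2x/dtau^2 = -(Gamma_xxx*(0)^2 + 2*Gamma_xxy*(0)*(-1) + Gamma_xyy*(-1)^2) = 132/173
d^2y/dtau^2 = -(Gamma_yxx*(0)^2 + 2*Gamma_yxy*(0)*(-1) + Gamma_yyy*(-1)^2) = -72/173
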